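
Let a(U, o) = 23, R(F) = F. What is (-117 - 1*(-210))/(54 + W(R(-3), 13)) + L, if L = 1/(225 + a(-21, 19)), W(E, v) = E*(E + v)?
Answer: 481/124 ≈ 3.8790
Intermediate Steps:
L = 1/248 (L = 1/(225 + 23) = 1/248 ≈ 0.0040323)
(-117 - 1*(-210))/(54 + W(R(-3), 13)) + L = (-117 - 1*(-210))/(54 - 3*(-3 + 13)) + 1/248 = (-117 + 210)/(54 - 3*10) + 1/248 = 93/(54 - 30) + 1/248 = 93/24 + 1/248 = 93*(1/24) + 1/248 = 31/8 + 1/248 = 481/124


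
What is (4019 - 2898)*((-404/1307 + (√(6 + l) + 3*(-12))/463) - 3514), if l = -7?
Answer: -2384030226938/605141 + 1121*I/463 ≈ -3.9396e+6 + 2.4212*I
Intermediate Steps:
(4019 - 2898)*((-404/1307 + (√(6 + l) + 3*(-12))/463) - 3514) = (4019 - 2898)*((-404/1307 + (√(6 - 7) + 3*(-12))/463) - 3514) = 1121*((-404*1/1307 + (√(-1) - 36)*(1/463)) - 3514) = 1121*((-404/1307 + (I - 36)*(1/463)) - 3514) = 1121*((-404/1307 + (-36 + I)*(1/463)) - 3514) = 1121*((-404/1307 + (-36/463 + I/463)) - 3514) = 1121*((-234104/605141 + I/463) - 3514) = 1121*(-2126699578/605141 + I/463) = -2384030226938/605141 + 1121*I/463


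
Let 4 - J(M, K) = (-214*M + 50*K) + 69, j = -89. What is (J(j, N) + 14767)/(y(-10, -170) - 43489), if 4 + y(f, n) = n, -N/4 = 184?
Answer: -32456/43663 ≈ -0.74333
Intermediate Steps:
N = -736 (N = -4*184 = -736)
y(f, n) = -4 + n
J(M, K) = -65 - 50*K + 214*M (J(M, K) = 4 - ((-214*M + 50*K) + 69) = 4 - (69 - 214*M + 50*K) = 4 + (-69 - 50*K + 214*M) = -65 - 50*K + 214*M)
(J(j, N) + 14767)/(y(-10, -170) - 43489) = ((-65 - 50*(-736) + 214*(-89)) + 14767)/((-4 - 170) - 43489) = ((-65 + 36800 - 19046) + 14767)/(-174 - 43489) = (17689 + 14767)/(-43663) = 32456*(-1/43663) = -32456/43663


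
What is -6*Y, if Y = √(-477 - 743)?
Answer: -12*I*√305 ≈ -209.57*I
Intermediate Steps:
Y = 2*I*√305 (Y = √(-1220) = 2*I*√305 ≈ 34.928*I)
-6*Y = -12*I*√305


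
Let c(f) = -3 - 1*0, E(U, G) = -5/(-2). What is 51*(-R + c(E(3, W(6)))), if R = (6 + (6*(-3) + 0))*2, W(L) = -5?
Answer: 1071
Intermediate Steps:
E(U, G) = 5/2 (E(U, G) = -5*(-1/2) = 5/2)
c(f) = -3 (c(f) = -3 + 0 = -3)
R = -24 (R = (6 + (-18 + 0))*2 = (6 - 18)*2 = -12*2 = -24)
51*(-R + c(E(3, W(6)))) = 51*(-1*(-24) - 3) = 51*(24 - 3) = 51*21 = 1071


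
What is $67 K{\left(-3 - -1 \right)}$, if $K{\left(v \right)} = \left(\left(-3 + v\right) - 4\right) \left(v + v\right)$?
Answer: $2412$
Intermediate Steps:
$K{\left(v \right)} = 2 v \left(-7 + v\right)$ ($K{\left(v \right)} = \left(-7 + v\right) 2 v = 2 v \left(-7 + v\right)$)
$67 K{\left(-3 - -1 \right)} = 67 \cdot 2 \left(-3 - -1\right) \left(-7 - 2\right) = 67 \cdot 2 \left(-3 + 1\right) \left(-7 + \left(-3 + 1\right)\right) = 67 \cdot 2 \left(-2\right) \left(-7 - 2\right) = 67 \cdot 2 \left(-2\right) \left(-9\right) = 67 \cdot 36 = 2412$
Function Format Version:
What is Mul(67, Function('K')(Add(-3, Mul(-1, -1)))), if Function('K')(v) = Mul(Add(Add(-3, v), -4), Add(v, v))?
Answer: 2412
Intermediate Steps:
Function('K')(v) = Mul(2, v, Add(-7, v)) (Function('K')(v) = Mul(Add(-7, v), Mul(2, v)) = Mul(2, v, Add(-7, v)))
Mul(67, Function('K')(Add(-3, Mul(-1, -1)))) = Mul(67, Mul(2, Add(-3, Mul(-1, -1)), Add(-7, Add(-3, Mul(-1, -1))))) = Mul(67, Mul(2, Add(-3, 1), Add(-7, Add(-3, 1)))) = Mul(67, Mul(2, -2, Add(-7, -2))) = Mul(67, Mul(2, -2, -9)) = Mul(67, 36) = 2412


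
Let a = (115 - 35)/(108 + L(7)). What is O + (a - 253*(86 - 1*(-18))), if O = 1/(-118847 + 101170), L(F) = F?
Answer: -10697413343/406571 ≈ -26311.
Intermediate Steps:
a = 16/23 (a = (115 - 35)/(108 + 7) = 80/115 = 80*(1/115) = 16/23 ≈ 0.69565)
O = -1/17677 (O = 1/(-17677) = -1/17677 ≈ -5.6571e-5)
O + (a - 253*(86 - 1*(-18))) = -1/17677 + (16/23 - 253*(86 - 1*(-18))) = -1/17677 + (16/23 - 253*(86 + 18)) = -1/17677 + (16/23 - 253*104) = -1/17677 + (16/23 - 26312) = -1/17677 - 605160/23 = -10697413343/406571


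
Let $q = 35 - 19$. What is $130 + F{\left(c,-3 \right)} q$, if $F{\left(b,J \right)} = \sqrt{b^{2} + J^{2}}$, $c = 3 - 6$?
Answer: $130 + 48 \sqrt{2} \approx 197.88$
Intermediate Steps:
$c = -3$ ($c = 3 - 6 = -3$)
$F{\left(b,J \right)} = \sqrt{J^{2} + b^{2}}$
$q = 16$
$130 + F{\left(c,-3 \right)} q = 130 + \sqrt{\left(-3\right)^{2} + \left(-3\right)^{2}} \cdot 16 = 130 + \sqrt{9 + 9} \cdot 16 = 130 + \sqrt{18} \cdot 16 = 130 + 3 \sqrt{2} \cdot 16 = 130 + 48 \sqrt{2}$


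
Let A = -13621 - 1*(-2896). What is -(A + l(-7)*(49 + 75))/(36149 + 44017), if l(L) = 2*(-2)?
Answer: 11221/80166 ≈ 0.13997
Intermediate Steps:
l(L) = -4
A = -10725 (A = -13621 + 2896 = -10725)
-(A + l(-7)*(49 + 75))/(36149 + 44017) = -(-10725 - 4*(49 + 75))/(36149 + 44017) = -(-10725 - 4*124)/80166 = -(-10725 - 496)/80166 = -(-11221)/80166 = -1*(-11221/80166) = 11221/80166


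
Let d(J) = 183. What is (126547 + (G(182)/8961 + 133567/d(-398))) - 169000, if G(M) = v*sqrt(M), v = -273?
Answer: -7635332/183 - 91*sqrt(182)/2987 ≈ -41724.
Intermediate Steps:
G(M) = -273*sqrt(M)
(126547 + (G(182)/8961 + 133567/d(-398))) - 169000 = (126547 + (-273*sqrt(182)/8961 + 133567/183)) - 169000 = (126547 + (-273*sqrt(182)*(1/8961) + 133567*(1/183))) - 169000 = (126547 + (-91*sqrt(182)/2987 + 133567/183)) - 169000 = (126547 + (133567/183 - 91*sqrt(182)/2987)) - 169000 = (23291668/183 - 91*sqrt(182)/2987) - 169000 = -7635332/183 - 91*sqrt(182)/2987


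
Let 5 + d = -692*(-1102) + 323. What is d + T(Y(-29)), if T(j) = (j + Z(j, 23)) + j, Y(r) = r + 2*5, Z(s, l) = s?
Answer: 762845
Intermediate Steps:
Y(r) = 10 + r (Y(r) = r + 10 = 10 + r)
d = 762902 (d = -5 + (-692*(-1102) + 323) = -5 + (762584 + 323) = -5 + 762907 = 762902)
T(j) = 3*j (T(j) = (j + j) + j = 2*j + j = 3*j)
d + T(Y(-29)) = 762902 + 3*(10 - 29) = 762902 + 3*(-19) = 762902 - 57 = 762845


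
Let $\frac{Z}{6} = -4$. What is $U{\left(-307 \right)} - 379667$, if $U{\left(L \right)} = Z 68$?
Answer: $-381299$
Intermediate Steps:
$Z = -24$ ($Z = 6 \left(-4\right) = -24$)
$U{\left(L \right)} = -1632$ ($U{\left(L \right)} = \left(-24\right) 68 = -1632$)
$U{\left(-307 \right)} - 379667 = -1632 - 379667 = -381299$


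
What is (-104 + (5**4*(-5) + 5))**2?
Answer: 10394176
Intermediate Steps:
(-104 + (5**4*(-5) + 5))**2 = (-104 + (625*(-5) + 5))**2 = (-104 + (-3125 + 5))**2 = (-104 - 3120)**2 = (-3224)**2 = 10394176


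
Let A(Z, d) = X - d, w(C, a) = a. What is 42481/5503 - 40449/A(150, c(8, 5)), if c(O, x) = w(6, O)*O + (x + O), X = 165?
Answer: -218852519/484264 ≈ -451.93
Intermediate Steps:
c(O, x) = O + x + O² (c(O, x) = O*O + (x + O) = O² + (O + x) = O + x + O²)
A(Z, d) = 165 - d
42481/5503 - 40449/A(150, c(8, 5)) = 42481/5503 - 40449/(165 - (8 + 5 + 8²)) = 42481*(1/5503) - 40449/(165 - (8 + 5 + 64)) = 42481/5503 - 40449/(165 - 1*77) = 42481/5503 - 40449/(165 - 77) = 42481/5503 - 40449/88 = -218852519/484264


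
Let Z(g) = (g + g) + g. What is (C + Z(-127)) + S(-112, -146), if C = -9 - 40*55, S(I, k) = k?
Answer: -2736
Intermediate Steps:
Z(g) = 3*g (Z(g) = 2*g + g = 3*g)
C = -2209 (C = -9 - 2200 = -2209)
(C + Z(-127)) + S(-112, -146) = (-2209 + 3*(-127)) - 146 = (-2209 - 381) - 146 = -2590 - 146 = -2736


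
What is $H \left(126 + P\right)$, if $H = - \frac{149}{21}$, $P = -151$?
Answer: $\frac{3725}{21} \approx 177.38$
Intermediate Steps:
$H = - \frac{149}{21}$ ($H = \left(-149\right) \frac{1}{21} = - \frac{149}{21} \approx -7.0952$)
$H \left(126 + P\right) = - \frac{149 \left(126 - 151\right)}{21} = \left(- \frac{149}{21}\right) \left(-25\right) = \frac{3725}{21}$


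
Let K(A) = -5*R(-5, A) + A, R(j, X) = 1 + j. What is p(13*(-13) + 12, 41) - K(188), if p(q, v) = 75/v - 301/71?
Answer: -612504/2911 ≈ -210.41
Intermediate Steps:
p(q, v) = -301/71 + 75/v (p(q, v) = 75/v - 301*1/71 = 75/v - 301/71 = -301/71 + 75/v)
K(A) = 20 + A (K(A) = -5*(1 - 5) + A = -5*(-4) + A = 20 + A)
p(13*(-13) + 12, 41) - K(188) = (-301/71 + 75/41) - (20 + 188) = (-301/71 + 75*(1/41)) - 1*208 = (-301/71 + 75/41) - 208 = -7016/2911 - 208 = -612504/2911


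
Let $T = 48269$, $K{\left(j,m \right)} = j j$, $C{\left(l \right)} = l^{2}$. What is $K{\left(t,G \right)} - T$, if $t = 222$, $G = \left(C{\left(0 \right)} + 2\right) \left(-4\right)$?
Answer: $1015$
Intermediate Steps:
$G = -8$ ($G = \left(0^{2} + 2\right) \left(-4\right) = \left(0 + 2\right) \left(-4\right) = 2 \left(-4\right) = -8$)
$K{\left(j,m \right)} = j^{2}$
$K{\left(t,G \right)} - T = 222^{2} - 48269 = 49284 - 48269 = 1015$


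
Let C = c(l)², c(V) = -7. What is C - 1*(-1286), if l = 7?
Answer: 1335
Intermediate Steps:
C = 49 (C = (-7)² = 49)
C - 1*(-1286) = 49 - 1*(-1286) = 49 + 1286 = 1335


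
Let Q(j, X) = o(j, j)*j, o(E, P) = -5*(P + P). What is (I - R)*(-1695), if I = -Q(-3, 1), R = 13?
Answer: -130515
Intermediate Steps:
o(E, P) = -10*P
Q(j, X) = -10*j**2 (Q(j, X) = (-10*j)*j = -10*j**2)
I = 90 (I = -(-10)*(-3)**2 = -(-10)*9 = -1*(-90) = 90)
(I - R)*(-1695) = (90 - 1*13)*(-1695) = (90 - 13)*(-1695) = 77*(-1695) = -130515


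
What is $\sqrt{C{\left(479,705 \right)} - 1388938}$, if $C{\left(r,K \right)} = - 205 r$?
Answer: $3 i \sqrt{165237} \approx 1219.5 i$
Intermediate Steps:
$\sqrt{C{\left(479,705 \right)} - 1388938} = \sqrt{\left(-205\right) 479 - 1388938} = \sqrt{-98195 - 1388938} = \sqrt{-1487133} = 3 i \sqrt{165237}$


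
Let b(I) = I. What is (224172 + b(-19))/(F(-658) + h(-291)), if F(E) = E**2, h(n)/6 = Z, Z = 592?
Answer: 224153/436516 ≈ 0.51350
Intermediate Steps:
h(n) = 3552 (h(n) = 6*592 = 3552)
(224172 + b(-19))/(F(-658) + h(-291)) = (224172 - 19)/((-658)**2 + 3552) = 224153/(432964 + 3552) = 224153/436516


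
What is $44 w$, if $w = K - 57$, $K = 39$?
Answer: $-792$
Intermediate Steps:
$w = -18$ ($w = 39 - 57 = -18$)
$44 w = 44 \left(-18\right) = -792$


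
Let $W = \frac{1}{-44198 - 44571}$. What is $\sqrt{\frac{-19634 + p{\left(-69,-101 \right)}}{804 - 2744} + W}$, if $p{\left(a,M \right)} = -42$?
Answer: $\frac{\sqrt{18799259109080090}}{43052965} \approx 3.1847$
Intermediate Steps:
$W = - \frac{1}{88769}$ ($W = \frac{1}{-88769} = - \frac{1}{88769} \approx -1.1265 \cdot 10^{-5}$)
$\sqrt{\frac{-19634 + p{\left(-69,-101 \right)}}{804 - 2744} + W} = \sqrt{\frac{-19634 - 42}{804 - 2744} - \frac{1}{88769}} = \sqrt{- \frac{19676}{-1940} - \frac{1}{88769}} = \sqrt{\left(-19676\right) \left(- \frac{1}{1940}\right) - \frac{1}{88769}} = \sqrt{\frac{4919}{485} - \frac{1}{88769}} = \sqrt{\frac{436654226}{43052965}} = \frac{\sqrt{18799259109080090}}{43052965}$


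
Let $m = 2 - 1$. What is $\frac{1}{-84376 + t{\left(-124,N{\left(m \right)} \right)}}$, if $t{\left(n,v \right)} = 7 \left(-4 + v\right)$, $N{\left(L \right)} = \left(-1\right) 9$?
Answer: $- \frac{1}{84467} \approx -1.1839 \cdot 10^{-5}$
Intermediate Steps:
$m = 1$ ($m = 2 - 1 = 1$)
$N{\left(L \right)} = -9$
$t{\left(n,v \right)} = -28 + 7 v$
$\frac{1}{-84376 + t{\left(-124,N{\left(m \right)} \right)}} = \frac{1}{-84376 + \left(-28 + 7 \left(-9\right)\right)} = \frac{1}{-84376 - 91} = \frac{1}{-84467} = - \frac{1}{84467}$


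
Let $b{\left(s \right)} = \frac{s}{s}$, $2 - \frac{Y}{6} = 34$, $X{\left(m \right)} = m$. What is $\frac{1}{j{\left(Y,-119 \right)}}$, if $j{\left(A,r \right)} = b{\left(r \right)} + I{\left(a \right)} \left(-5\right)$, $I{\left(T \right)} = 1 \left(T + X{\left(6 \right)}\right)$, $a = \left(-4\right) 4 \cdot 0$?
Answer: $- \frac{1}{29} \approx -0.034483$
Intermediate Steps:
$Y = -192$ ($Y = 12 - 204 = -192$)
$b{\left(s \right)} = 1$
$a = 0$ ($a = \left(-16\right) 0 = 0$)
$I{\left(T \right)} = 6 + T$ ($I{\left(T \right)} = 1 \left(T + 6\right) = 1 \left(6 + T\right) = 6 + T$)
$j{\left(A,r \right)} = -29$ ($j{\left(A,r \right)} = 1 + \left(6 + 0\right) \left(-5\right) = 1 + 6 \left(-5\right) = 1 - 30 = -29$)
$\frac{1}{j{\left(Y,-119 \right)}} = \frac{1}{-29} = - \frac{1}{29}$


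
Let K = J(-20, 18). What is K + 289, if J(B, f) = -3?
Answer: 286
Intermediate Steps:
K = -3
K + 289 = -3 + 289 = 286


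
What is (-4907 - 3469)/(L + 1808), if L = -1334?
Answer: -1396/79 ≈ -17.671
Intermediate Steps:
(-4907 - 3469)/(L + 1808) = (-4907 - 3469)/(-1334 + 1808) = -8376/474 = -8376*1/474 = -1396/79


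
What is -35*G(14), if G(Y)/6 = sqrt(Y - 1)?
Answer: -210*sqrt(13) ≈ -757.17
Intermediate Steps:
G(Y) = 6*sqrt(-1 + Y) (G(Y) = 6*sqrt(Y - 1) = 6*sqrt(-1 + Y))
-35*G(14) = -210*sqrt(-1 + 14) = -210*sqrt(13)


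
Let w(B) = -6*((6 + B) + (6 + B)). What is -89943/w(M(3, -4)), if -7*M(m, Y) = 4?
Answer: 209867/152 ≈ 1380.7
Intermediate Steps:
M(m, Y) = -4/7 (M(m, Y) = -1/7*4 = -4/7)
w(B) = -72 - 12*B (w(B) = -6*(12 + 2*B) = -72 - 12*B)
-89943/w(M(3, -4)) = -89943/(-72 - 12*(-4/7)) = -89943/(-72 + 48/7) = -89943/(-456/7) = -89943*(-7/456) = 209867/152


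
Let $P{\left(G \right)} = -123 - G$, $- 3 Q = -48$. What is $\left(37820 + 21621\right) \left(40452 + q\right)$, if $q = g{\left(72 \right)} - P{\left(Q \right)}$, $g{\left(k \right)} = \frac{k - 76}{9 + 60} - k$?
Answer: $\frac{166185563887}{69} \approx 2.4085 \cdot 10^{9}$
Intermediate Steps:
$Q = 16$ ($Q = \left(- \frac{1}{3}\right) \left(-48\right) = 16$)
$g{\left(k \right)} = - \frac{76}{69} - \frac{68 k}{69}$ ($g{\left(k \right)} = \frac{-76 + k}{69} - k = \left(-76 + k\right) \frac{1}{69} - k = \left(- \frac{76}{69} + \frac{k}{69}\right) - k = - \frac{76}{69} - \frac{68 k}{69}$)
$q = \frac{4619}{69}$ ($q = \left(- \frac{76}{69} - \frac{1632}{23}\right) - \left(-123 - 16\right) = - \frac{4972}{69} - -139 = - \frac{4972}{69} + 139 = \frac{4619}{69} \approx 66.942$)
$\left(37820 + 21621\right) \left(40452 + q\right) = \left(37820 + 21621\right) \left(40452 + \frac{4619}{69}\right) = 59441 \cdot \frac{2795807}{69} = \frac{166185563887}{69}$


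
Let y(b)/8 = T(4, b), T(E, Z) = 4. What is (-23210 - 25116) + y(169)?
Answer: -48294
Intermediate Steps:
y(b) = 32 (y(b) = 8*4 = 32)
(-23210 - 25116) + y(169) = (-23210 - 25116) + 32 = -48326 + 32 = -48294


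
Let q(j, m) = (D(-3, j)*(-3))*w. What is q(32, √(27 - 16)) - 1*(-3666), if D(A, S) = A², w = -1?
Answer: 3693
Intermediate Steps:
q(j, m) = 27 (q(j, m) = ((-3)²*(-3))*(-1) = (9*(-3))*(-1) = -27*(-1) = 27)
q(32, √(27 - 16)) - 1*(-3666) = 27 - 1*(-3666) = 27 + 3666 = 3693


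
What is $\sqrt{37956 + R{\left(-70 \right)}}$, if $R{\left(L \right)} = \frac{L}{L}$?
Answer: $\sqrt{37957} \approx 194.83$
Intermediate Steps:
$R{\left(L \right)} = 1$
$\sqrt{37956 + R{\left(-70 \right)}} = \sqrt{37956 + 1} = \sqrt{37957}$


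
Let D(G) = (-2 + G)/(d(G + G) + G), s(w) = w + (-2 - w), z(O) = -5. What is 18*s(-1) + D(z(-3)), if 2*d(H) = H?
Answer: -353/10 ≈ -35.300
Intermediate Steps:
d(H) = H/2
s(w) = -2
D(G) = (-2 + G)/(2*G) (D(G) = (-2 + G)/((G + G)/2 + G) = (-2 + G)/((2*G)/2 + G) = (-2 + G)/(G + G) = (-2 + G)/((2*G)) = (-2 + G)*(1/(2*G)) = (-2 + G)/(2*G))
18*s(-1) + D(z(-3)) = 18*(-2) + (1/2)*(-2 - 5)/(-5) = -36 + (1/2)*(-1/5)*(-7) = -36 + 7/10 = -353/10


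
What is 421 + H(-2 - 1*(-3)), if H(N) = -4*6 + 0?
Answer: 397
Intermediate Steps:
H(N) = -24 (H(N) = -24 + 0 = -24)
421 + H(-2 - 1*(-3)) = 421 - 24 = 397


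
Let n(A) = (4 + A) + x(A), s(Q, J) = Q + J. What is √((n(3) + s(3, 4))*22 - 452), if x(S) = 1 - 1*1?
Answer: 12*I ≈ 12.0*I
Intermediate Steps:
x(S) = 0 (x(S) = 1 - 1 = 0)
s(Q, J) = J + Q
n(A) = 4 + A (n(A) = (4 + A) + 0 = 4 + A)
√((n(3) + s(3, 4))*22 - 452) = √(((4 + 3) + (4 + 3))*22 - 452) = √((7 + 7)*22 - 452) = √(14*22 - 452) = √(308 - 452) = √(-144) = 12*I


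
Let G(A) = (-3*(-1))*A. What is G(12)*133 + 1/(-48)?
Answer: 229823/48 ≈ 4788.0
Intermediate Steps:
G(A) = 3*A
G(12)*133 + 1/(-48) = (3*12)*133 + 1/(-48) = 36*133 - 1/48 = 4788 - 1/48 = 229823/48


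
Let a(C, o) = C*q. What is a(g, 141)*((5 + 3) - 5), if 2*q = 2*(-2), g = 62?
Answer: -372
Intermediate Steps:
q = -2 (q = (2*(-2))/2 = (½)*(-4) = -2)
a(C, o) = -2*C (a(C, o) = C*(-2) = -2*C)
a(g, 141)*((5 + 3) - 5) = (-2*62)*((5 + 3) - 5) = -124*(8 - 5) = -124*3 = -372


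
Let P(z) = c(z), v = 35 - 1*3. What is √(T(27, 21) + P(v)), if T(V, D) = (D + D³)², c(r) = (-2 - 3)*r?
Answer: 2*√21538841 ≈ 9282.0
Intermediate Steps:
c(r) = -5*r
v = 32 (v = 35 - 3 = 32)
P(z) = -5*z
√(T(27, 21) + P(v)) = √(21²*(1 + 21²)² - 5*32) = √(441*(1 + 441)² - 160) = √(441*442² - 160) = √(441*195364 - 160) = √(86155524 - 160) = √86155364 = 2*√21538841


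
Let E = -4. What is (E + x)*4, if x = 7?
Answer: 12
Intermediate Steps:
(E + x)*4 = (-4 + 7)*4 = 3*4 = 12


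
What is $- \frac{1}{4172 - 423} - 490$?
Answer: $- \frac{1837011}{3749} \approx -490.0$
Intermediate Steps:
$- \frac{1}{4172 - 423} - 490 = - \frac{1}{3749} - 490 = - \frac{1837011}{3749}$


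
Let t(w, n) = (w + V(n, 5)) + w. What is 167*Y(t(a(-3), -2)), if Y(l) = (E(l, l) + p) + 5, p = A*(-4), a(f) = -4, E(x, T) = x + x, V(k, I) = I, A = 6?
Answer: -4175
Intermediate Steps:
E(x, T) = 2*x
p = -24 (p = 6*(-4) = -24)
t(w, n) = 5 + 2*w (t(w, n) = (w + 5) + w = (5 + w) + w = 5 + 2*w)
Y(l) = -19 + 2*l (Y(l) = (2*l - 24) + 5 = (-24 + 2*l) + 5 = -19 + 2*l)
167*Y(t(a(-3), -2)) = 167*(-19 + 2*(5 + 2*(-4))) = 167*(-19 + 2*(5 - 8)) = 167*(-19 + 2*(-3)) = 167*(-19 - 6) = 167*(-25) = -4175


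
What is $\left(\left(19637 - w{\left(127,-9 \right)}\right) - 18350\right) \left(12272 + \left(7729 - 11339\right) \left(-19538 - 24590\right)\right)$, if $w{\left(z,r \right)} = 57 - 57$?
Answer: $205037571024$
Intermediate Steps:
$w{\left(z,r \right)} = 0$
$\left(\left(19637 - w{\left(127,-9 \right)}\right) - 18350\right) \left(12272 + \left(7729 - 11339\right) \left(-19538 - 24590\right)\right) = \left(\left(19637 - 0\right) - 18350\right) \left(12272 + \left(7729 - 11339\right) \left(-19538 - 24590\right)\right) = \left(\left(19637 + 0\right) - 18350\right) \left(12272 - -159302080\right) = \left(19637 - 18350\right) \left(12272 + 159302080\right) = 1287 \cdot 159314352 = 205037571024$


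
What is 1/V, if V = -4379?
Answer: -1/4379 ≈ -0.00022836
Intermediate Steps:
1/V = 1/(-4379) = -1/4379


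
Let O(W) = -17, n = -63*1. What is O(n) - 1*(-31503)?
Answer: 31486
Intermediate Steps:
n = -63
O(n) - 1*(-31503) = -17 - 1*(-31503) = -17 + 31503 = 31486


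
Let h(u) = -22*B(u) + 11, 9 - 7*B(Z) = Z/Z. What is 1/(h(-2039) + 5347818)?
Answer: 7/37434627 ≈ 1.8699e-7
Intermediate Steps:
B(Z) = 8/7 (B(Z) = 9/7 - Z/(7*Z) = 9/7 - ⅐*1 = 9/7 - ⅐ = 8/7)
h(u) = -99/7 (h(u) = -22*8/7 + 11 = -176/7 + 11 = -99/7)
1/(h(-2039) + 5347818) = 1/(-99/7 + 5347818) = 1/(37434627/7) = 7/37434627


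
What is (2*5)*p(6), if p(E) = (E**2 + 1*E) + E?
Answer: 480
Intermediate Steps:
p(E) = E**2 + 2*E (p(E) = (E**2 + E) + E = (E + E**2) + E = E**2 + 2*E)
(2*5)*p(6) = (2*5)*(6*(2 + 6)) = 10*(6*8) = 10*48 = 480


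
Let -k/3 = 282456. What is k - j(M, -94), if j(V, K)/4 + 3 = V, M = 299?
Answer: -848552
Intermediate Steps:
j(V, K) = -12 + 4*V
k = -847368 (k = -3*282456 = -847368)
k - j(M, -94) = -847368 - (-12 + 4*299) = -847368 - (-12 + 1196) = -847368 - 1*1184 = -847368 - 1184 = -848552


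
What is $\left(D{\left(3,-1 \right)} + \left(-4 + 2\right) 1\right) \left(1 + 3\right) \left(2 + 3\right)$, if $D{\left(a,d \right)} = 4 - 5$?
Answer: $-60$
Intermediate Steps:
$D{\left(a,d \right)} = -1$ ($D{\left(a,d \right)} = 4 - 5 = -1$)
$\left(D{\left(3,-1 \right)} + \left(-4 + 2\right) 1\right) \left(1 + 3\right) \left(2 + 3\right) = \left(-1 + \left(-4 + 2\right) 1\right) \left(1 + 3\right) \left(2 + 3\right) = \left(-1 - 2\right) 4 \cdot 5 = \left(-1 - 2\right) 20 = \left(-3\right) 20 = -60$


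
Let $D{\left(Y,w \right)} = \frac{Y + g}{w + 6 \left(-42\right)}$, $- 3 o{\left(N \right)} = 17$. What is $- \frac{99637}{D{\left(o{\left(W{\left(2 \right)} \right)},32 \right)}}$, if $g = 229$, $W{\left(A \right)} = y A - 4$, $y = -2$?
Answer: $\frac{6576042}{67} \approx 98150.0$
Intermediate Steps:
$W{\left(A \right)} = -4 - 2 A$ ($W{\left(A \right)} = - 2 A - 4 = -4 - 2 A$)
$o{\left(N \right)} = - \frac{17}{3}$ ($o{\left(N \right)} = \left(- \frac{1}{3}\right) 17 = - \frac{17}{3}$)
$D{\left(Y,w \right)} = \frac{229 + Y}{-252 + w}$ ($D{\left(Y,w \right)} = \frac{Y + 229}{w + 6 \left(-42\right)} = \frac{229 + Y}{w - 252} = \frac{229 + Y}{-252 + w}$)
$- \frac{99637}{D{\left(o{\left(W{\left(2 \right)} \right)},32 \right)}} = - \frac{99637}{\frac{1}{-252 + 32} \left(229 - \frac{17}{3}\right)} = - \frac{99637}{\frac{1}{-220} \cdot \frac{670}{3}} = - \frac{99637}{\left(- \frac{1}{220}\right) \frac{670}{3}} = - \frac{99637}{- \frac{67}{66}} = \left(-99637\right) \left(- \frac{66}{67}\right) = \frac{6576042}{67}$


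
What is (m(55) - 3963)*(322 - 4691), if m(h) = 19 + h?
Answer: 16991041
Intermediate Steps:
(m(55) - 3963)*(322 - 4691) = ((19 + 55) - 3963)*(322 - 4691) = (74 - 3963)*(-4369) = -3889*(-4369) = 16991041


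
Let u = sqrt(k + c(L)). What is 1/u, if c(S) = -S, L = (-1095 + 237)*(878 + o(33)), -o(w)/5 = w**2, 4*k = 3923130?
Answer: -I*sqrt(1305646)/1958469 ≈ -0.00058344*I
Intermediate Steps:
k = 1961565/2 (k = (1/4)*3923130 = 1961565/2 ≈ 9.8078e+5)
o(w) = -5*w**2
L = 3918486 (L = (-1095 + 237)*(878 - 5*33**2) = -858*(878 - 5*1089) = -858*(878 - 5445) = -858*(-4567) = 3918486)
u = 3*I*sqrt(1305646)/2 (u = sqrt(1961565/2 - 1*3918486) = sqrt(1961565/2 - 3918486) = sqrt(-5875407/2) = 3*I*sqrt(1305646)/2 ≈ 1714.0*I)
1/u = 1/(3*I*sqrt(1305646)/2) = -I*sqrt(1305646)/1958469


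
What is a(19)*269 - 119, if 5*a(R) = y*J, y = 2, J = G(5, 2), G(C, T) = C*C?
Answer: 2571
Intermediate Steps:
G(C, T) = C²
J = 25 (J = 5² = 25)
a(R) = 10 (a(R) = (2*25)/5 = (⅕)*50 = 10)
a(19)*269 - 119 = 10*269 - 119 = 2690 - 119 = 2571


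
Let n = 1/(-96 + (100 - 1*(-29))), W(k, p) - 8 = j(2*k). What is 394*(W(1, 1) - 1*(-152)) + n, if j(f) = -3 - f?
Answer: 2015311/33 ≈ 61070.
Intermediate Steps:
W(k, p) = 5 - 2*k (W(k, p) = 8 + (-3 - 2*k) = 5 - 2*k)
n = 1/33 (n = 1/(-96 + (100 + 29)) = 1/(-96 + 129) = 1/33 ≈ 0.030303)
394*(W(1, 1) - 1*(-152)) + n = 394*((5 - 2*1) - 1*(-152)) + 1/33 = 394*((5 - 2) + 152) + 1/33 = 394*(3 + 152) + 1/33 = 394*155 + 1/33 = 61070 + 1/33 = 2015311/33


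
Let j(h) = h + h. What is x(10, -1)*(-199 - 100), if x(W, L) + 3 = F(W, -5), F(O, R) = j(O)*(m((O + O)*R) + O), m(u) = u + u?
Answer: 1137097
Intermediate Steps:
m(u) = 2*u
j(h) = 2*h
F(O, R) = 2*O*(O + 4*O*R) (F(O, R) = (2*O)*(2*((O + O)*R) + O) = (2*O)*(2*((2*O)*R) + O) = (2*O)*(2*(2*O*R) + O) = (2*O)*(4*O*R + O) = (2*O)*(O + 4*O*R) = 2*O*(O + 4*O*R))
x(W, L) = -3 - 38*W² (x(W, L) = -3 + W²*(2 + 8*(-5)) = -3 + W²*(2 - 40) = -3 + W²*(-38) = -3 - 38*W²)
x(10, -1)*(-199 - 100) = (-3 - 38*10²)*(-199 - 100) = (-3 - 38*100)*(-299) = (-3 - 3800)*(-299) = -3803*(-299) = 1137097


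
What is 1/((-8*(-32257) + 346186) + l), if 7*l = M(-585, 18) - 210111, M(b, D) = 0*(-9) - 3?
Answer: 7/4019580 ≈ 1.7415e-6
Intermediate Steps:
M(b, D) = -3 (M(b, D) = 0 - 3 = -3)
l = -210114/7 (l = (-3 - 210111)/7 = (1/7)*(-210114) = -210114/7 ≈ -30016.)
1/((-8*(-32257) + 346186) + l) = 1/((-8*(-32257) + 346186) - 210114/7) = 1/((258056 + 346186) - 210114/7) = 1/(604242 - 210114/7) = 1/(4019580/7) = 7/4019580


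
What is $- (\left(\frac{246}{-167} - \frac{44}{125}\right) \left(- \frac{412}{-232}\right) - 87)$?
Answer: $\frac{54629672}{605375} \approx 90.241$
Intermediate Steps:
$- (\left(\frac{246}{-167} - \frac{44}{125}\right) \left(- \frac{412}{-232}\right) - 87) = - (\left(246 \left(- \frac{1}{167}\right) - \frac{44}{125}\right) \left(\left(-412\right) \left(- \frac{1}{232}\right)\right) + \left(-218 + 131\right)) = - (\left(- \frac{246}{167} - \frac{44}{125}\right) \frac{103}{58} - 87) = - (\left(- \frac{38098}{20875}\right) \frac{103}{58} - 87) = - (- \frac{1962047}{605375} - 87) = \left(-1\right) \left(- \frac{54629672}{605375}\right) = \frac{54629672}{605375}$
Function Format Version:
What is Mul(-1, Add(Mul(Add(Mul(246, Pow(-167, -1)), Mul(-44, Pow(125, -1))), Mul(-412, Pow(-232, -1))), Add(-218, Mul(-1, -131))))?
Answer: Rational(54629672, 605375) ≈ 90.241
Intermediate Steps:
Mul(-1, Add(Mul(Add(Mul(246, Pow(-167, -1)), Mul(-44, Pow(125, -1))), Mul(-412, Pow(-232, -1))), Add(-218, Mul(-1, -131)))) = Mul(-1, Add(Mul(Add(Mul(246, Rational(-1, 167)), Mul(-44, Rational(1, 125))), Mul(-412, Rational(-1, 232))), Add(-218, 131))) = Mul(-1, Add(Mul(Add(Rational(-246, 167), Rational(-44, 125)), Rational(103, 58)), -87)) = Mul(-1, Add(Mul(Rational(-38098, 20875), Rational(103, 58)), -87)) = Mul(-1, Add(Rational(-1962047, 605375), -87)) = Mul(-1, Rational(-54629672, 605375)) = Rational(54629672, 605375)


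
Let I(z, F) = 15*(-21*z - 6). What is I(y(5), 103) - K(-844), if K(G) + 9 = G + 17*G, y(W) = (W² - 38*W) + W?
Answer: 65511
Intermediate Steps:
y(W) = W² - 37*W
I(z, F) = -90 - 315*z (I(z, F) = 15*(-6 - 21*z) = -90 - 315*z)
K(G) = -9 + 18*G (K(G) = -9 + (G + 17*G) = -9 + 18*G)
I(y(5), 103) - K(-844) = (-90 - 1575*(-37 + 5)) - (-9 + 18*(-844)) = (-90 - 1575*(-32)) - (-9 - 15192) = (-90 - 315*(-160)) - 1*(-15201) = (-90 + 50400) + 15201 = 50310 + 15201 = 65511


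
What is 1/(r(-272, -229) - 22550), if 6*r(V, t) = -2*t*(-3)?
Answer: -1/22779 ≈ -4.3900e-5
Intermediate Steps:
r(V, t) = t (r(V, t) = (-2*t*(-3))/6 = (6*t)/6 = t)
1/(r(-272, -229) - 22550) = 1/(-229 - 22550) = 1/(-22779) = -1/22779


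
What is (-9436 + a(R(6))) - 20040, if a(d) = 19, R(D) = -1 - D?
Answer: -29457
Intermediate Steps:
(-9436 + a(R(6))) - 20040 = (-9436 + 19) - 20040 = -9417 - 20040 = -29457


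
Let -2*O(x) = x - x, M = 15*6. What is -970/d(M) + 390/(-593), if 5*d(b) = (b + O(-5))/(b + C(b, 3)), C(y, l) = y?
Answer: -5752490/593 ≈ -9700.7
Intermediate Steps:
M = 90
O(x) = 0 (O(x) = -(x - x)/2 = -1/2*0 = 0)
d(b) = 1/10 (d(b) = ((b + 0)/(b + b))/5 = (b/((2*b)))/5 = (b*(1/(2*b)))/5 = (1/5)*(1/2) = 1/10)
-970/d(M) + 390/(-593) = -970/1/10 + 390/(-593) = -970*10 + 390*(-1/593) = -9700 - 390/593 = -5752490/593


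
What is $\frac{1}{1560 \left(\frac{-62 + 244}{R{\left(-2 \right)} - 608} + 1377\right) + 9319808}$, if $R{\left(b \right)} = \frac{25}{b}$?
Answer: $\frac{1241}{14231130808} \approx 8.7203 \cdot 10^{-8}$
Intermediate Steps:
$\frac{1}{1560 \left(\frac{-62 + 244}{R{\left(-2 \right)} - 608} + 1377\right) + 9319808} = \frac{1}{1560 \left(\frac{-62 + 244}{\frac{25}{-2} - 608} + 1377\right) + 9319808} = \frac{1}{1560 \left(\frac{182}{25 \left(- \frac{1}{2}\right) - 608} + 1377\right) + 9319808} = \frac{1}{1560 \left(\frac{182}{- \frac{25}{2} - 608} + 1377\right) + 9319808} = \frac{1}{1560 \left(\frac{182}{- \frac{1241}{2}} + 1377\right) + 9319808} = \frac{1}{1560 \left(182 \left(- \frac{2}{1241}\right) + 1377\right) + 9319808} = \frac{1}{1560 \left(- \frac{364}{1241} + 1377\right) + 9319808} = \frac{1}{1560 \cdot \frac{1708493}{1241} + 9319808} = \frac{1}{\frac{2665249080}{1241} + 9319808} = \frac{1}{\frac{14231130808}{1241}} = \frac{1241}{14231130808}$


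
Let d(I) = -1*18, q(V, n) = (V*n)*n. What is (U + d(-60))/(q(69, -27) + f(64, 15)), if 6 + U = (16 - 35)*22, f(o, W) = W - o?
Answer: -13/1478 ≈ -0.0087957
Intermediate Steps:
U = -424 (U = -6 + (16 - 35)*22 = -6 - 19*22 = -6 - 418 = -424)
q(V, n) = V*n²
d(I) = -18
(U + d(-60))/(q(69, -27) + f(64, 15)) = (-424 - 18)/(69*(-27)² + (15 - 1*64)) = -442/(69*729 + (15 - 64)) = -442/(50301 - 49) = -442/50252 = -442*1/50252 = -13/1478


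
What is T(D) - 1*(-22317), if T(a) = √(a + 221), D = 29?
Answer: 22317 + 5*√10 ≈ 22333.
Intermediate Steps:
T(a) = √(221 + a)
T(D) - 1*(-22317) = √(221 + 29) - 1*(-22317) = √250 + 22317 = 5*√10 + 22317 = 22317 + 5*√10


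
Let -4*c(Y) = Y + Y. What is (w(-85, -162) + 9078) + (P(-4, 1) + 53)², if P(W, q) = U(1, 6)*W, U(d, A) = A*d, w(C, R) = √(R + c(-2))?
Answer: 9919 + I*√161 ≈ 9919.0 + 12.689*I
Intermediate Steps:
c(Y) = -Y/2 (c(Y) = -(Y + Y)/4 = -Y/2)
w(C, R) = √(1 + R) (w(C, R) = √(R - ½*(-2)) = √(R + 1) = √(1 + R))
P(W, q) = 6*W (P(W, q) = (6*1)*W = 6*W)
(w(-85, -162) + 9078) + (P(-4, 1) + 53)² = (√(1 - 162) + 9078) + (6*(-4) + 53)² = (√(-161) + 9078) + (-24 + 53)² = (I*√161 + 9078) + 29² = (9078 + I*√161) + 841 = 9919 + I*√161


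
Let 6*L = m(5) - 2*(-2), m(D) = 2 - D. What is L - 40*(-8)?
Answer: 1921/6 ≈ 320.17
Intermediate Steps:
L = ⅙ (L = ((2 - 1*5) - 2*(-2))/6 = ((2 - 5) + 4)/6 = (-3 + 4)/6 = (⅙)*1 = ⅙ ≈ 0.16667)
L - 40*(-8) = ⅙ - 40*(-8) = ⅙ + 320 = 1921/6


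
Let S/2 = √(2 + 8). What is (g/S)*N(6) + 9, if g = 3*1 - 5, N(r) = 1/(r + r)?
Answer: 9 - √10/120 ≈ 8.9736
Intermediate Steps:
N(r) = 1/(2*r)
g = -2 (g = 3 - 5 = -2)
S = 2*√10 (S = 2*√(2 + 8) = 2*√10 ≈ 6.3246)
(g/S)*N(6) + 9 = (-2*√10/20)*((½)/6) + 9 = (-√10/10)*((½)*(⅙)) + 9 = -√10/10*(1/12) + 9 = -√10/120 + 9 = 9 - √10/120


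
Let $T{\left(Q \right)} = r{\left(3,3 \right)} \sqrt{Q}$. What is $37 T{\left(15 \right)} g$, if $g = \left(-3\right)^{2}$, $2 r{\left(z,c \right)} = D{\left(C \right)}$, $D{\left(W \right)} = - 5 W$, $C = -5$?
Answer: $\frac{8325 \sqrt{15}}{2} \approx 16121.0$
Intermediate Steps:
$r{\left(z,c \right)} = \frac{25}{2}$ ($r{\left(z,c \right)} = \frac{\left(-5\right) \left(-5\right)}{2} = \frac{1}{2} \cdot 25 = \frac{25}{2}$)
$T{\left(Q \right)} = \frac{25 \sqrt{Q}}{2}$
$g = 9$
$37 T{\left(15 \right)} g = 37 \frac{25 \sqrt{15}}{2} \cdot 9 = \frac{925 \sqrt{15}}{2} \cdot 9 = \frac{8325 \sqrt{15}}{2}$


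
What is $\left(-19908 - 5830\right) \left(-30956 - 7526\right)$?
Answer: $990449716$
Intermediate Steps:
$\left(-19908 - 5830\right) \left(-30956 - 7526\right) = \left(-25738\right) \left(-38482\right) = 990449716$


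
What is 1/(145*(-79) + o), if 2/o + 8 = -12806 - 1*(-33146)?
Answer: -10166/116451529 ≈ -8.7298e-5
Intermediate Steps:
o = 1/10166 (o = 2/(-8 + (-12806 - 1*(-33146))) = 2/(-8 + (-12806 + 33146)) = 2/(-8 + 20340) = 2/20332 = 2*(1/20332) = 1/10166 ≈ 9.8367e-5)
1/(145*(-79) + o) = 1/(145*(-79) + 1/10166) = 1/(-11455 + 1/10166) = 1/(-116451529/10166) = -10166/116451529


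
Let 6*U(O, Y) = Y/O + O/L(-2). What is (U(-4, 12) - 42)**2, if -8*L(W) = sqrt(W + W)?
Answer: 64769/36 + 680*I/3 ≈ 1799.1 + 226.67*I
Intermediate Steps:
L(W) = -sqrt(2)*sqrt(W)/8 (L(W) = -sqrt(W + W)/8 = -sqrt(2)*sqrt(W)/8)
U(O, Y) = Y/(6*O) + 2*I*O/3 (U(O, Y) = (Y/O + O/((-sqrt(2)*sqrt(-2)/8)))/6 = (Y/O + O/((-sqrt(2)*I*sqrt(2)/8)))/6 = (Y/O + O/((-I/4)))/6 = (Y/O + O*(4*I))/6 = (Y/O + 4*I*O)/6 = Y/(6*O) + 2*I*O/3)
(U(-4, 12) - 42)**2 = ((1/6)*(12 + 4*I*(-4)**2)/(-4) - 42)**2 = ((1/6)*(-1/4)*(12 + 4*I*16) - 42)**2 = ((1/6)*(-1/4)*(12 + 64*I) - 42)**2 = ((-1/2 - 8*I/3) - 42)**2 = (-85/2 - 8*I/3)**2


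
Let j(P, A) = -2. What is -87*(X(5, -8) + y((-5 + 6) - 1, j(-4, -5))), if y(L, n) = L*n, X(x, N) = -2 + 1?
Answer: 87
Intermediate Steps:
X(x, N) = -1
-87*(X(5, -8) + y((-5 + 6) - 1, j(-4, -5))) = -87*(-1 + ((-5 + 6) - 1)*(-2)) = -87*(-1 + (1 - 1)*(-2)) = -87*(-1 + 0*(-2)) = -87*(-1 + 0) = -87*(-1) = 87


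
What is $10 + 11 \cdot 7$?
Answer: $87$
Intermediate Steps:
$10 + 11 \cdot 7 = 10 + 77 = 87$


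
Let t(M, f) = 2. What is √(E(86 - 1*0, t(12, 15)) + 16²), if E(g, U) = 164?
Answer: 2*√105 ≈ 20.494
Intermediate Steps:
√(E(86 - 1*0, t(12, 15)) + 16²) = √(164 + 16²) = √(164 + 256) = √420 = 2*√105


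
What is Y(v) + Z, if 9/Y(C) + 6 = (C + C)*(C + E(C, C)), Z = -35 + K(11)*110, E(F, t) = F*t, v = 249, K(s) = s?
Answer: 12141860153/10333498 ≈ 1175.0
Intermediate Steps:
Z = 1175 (Z = -35 + 11*110 = -35 + 1210 = 1175)
Y(C) = 9/(-6 + 2*C*(C + C**2)) (Y(C) = 9/(-6 + (C + C)*(C + C*C)) = 9/(-6 + (2*C)*(C + C**2)) = 9/(-6 + 2*C*(C + C**2)))
Y(v) + Z = 9/(2*(-3 + 249**2 + 249**3)) + 1175 = 9/(2*(-3 + 62001 + 15438249)) + 1175 = (9/2)/15500247 + 1175 = (9/2)*(1/15500247) + 1175 = 3/10333498 + 1175 = 12141860153/10333498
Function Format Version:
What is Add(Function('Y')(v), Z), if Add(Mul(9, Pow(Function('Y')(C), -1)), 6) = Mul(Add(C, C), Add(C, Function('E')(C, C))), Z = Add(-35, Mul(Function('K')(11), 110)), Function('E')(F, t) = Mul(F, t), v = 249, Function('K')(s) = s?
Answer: Rational(12141860153, 10333498) ≈ 1175.0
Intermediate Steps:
Z = 1175 (Z = Add(-35, Mul(11, 110)) = Add(-35, 1210) = 1175)
Function('Y')(C) = Mul(9, Pow(Add(-6, Mul(2, C, Add(C, Pow(C, 2)))), -1)) (Function('Y')(C) = Mul(9, Pow(Add(-6, Mul(Add(C, C), Add(C, Mul(C, C)))), -1)) = Mul(9, Pow(Add(-6, Mul(Mul(2, C), Add(C, Pow(C, 2)))), -1)) = Mul(9, Pow(Add(-6, Mul(2, C, Add(C, Pow(C, 2)))), -1)))
Add(Function('Y')(v), Z) = Add(Mul(Rational(9, 2), Pow(Add(-3, Pow(249, 2), Pow(249, 3)), -1)), 1175) = Add(Mul(Rational(9, 2), Pow(Add(-3, 62001, 15438249), -1)), 1175) = Add(Mul(Rational(9, 2), Pow(15500247, -1)), 1175) = Add(Mul(Rational(9, 2), Rational(1, 15500247)), 1175) = Add(Rational(3, 10333498), 1175) = Rational(12141860153, 10333498)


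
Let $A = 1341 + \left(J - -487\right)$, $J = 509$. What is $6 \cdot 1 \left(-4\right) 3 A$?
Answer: $-168264$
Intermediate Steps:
$A = 2337$ ($A = 1341 + \left(509 - -487\right) = 1341 + \left(509 + 487\right) = 1341 + 996 = 2337$)
$6 \cdot 1 \left(-4\right) 3 A = 6 \cdot 1 \left(-4\right) 3 \cdot 2337 = 6 \left(\left(-4\right) 3\right) 2337 = 6 \left(-12\right) 2337 = \left(-72\right) 2337 = -168264$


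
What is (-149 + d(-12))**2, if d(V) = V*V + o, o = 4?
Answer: 1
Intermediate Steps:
d(V) = 4 + V**2 (d(V) = V*V + 4 = V**2 + 4 = 4 + V**2)
(-149 + d(-12))**2 = (-149 + (4 + (-12)**2))**2 = (-149 + (4 + 144))**2 = (-149 + 148)**2 = (-1)**2 = 1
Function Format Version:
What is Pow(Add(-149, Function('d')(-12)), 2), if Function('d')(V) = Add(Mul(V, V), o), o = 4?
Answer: 1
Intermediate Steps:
Function('d')(V) = Add(4, Pow(V, 2)) (Function('d')(V) = Add(Mul(V, V), 4) = Add(Pow(V, 2), 4) = Add(4, Pow(V, 2)))
Pow(Add(-149, Function('d')(-12)), 2) = Pow(Add(-149, Add(4, Pow(-12, 2))), 2) = Pow(Add(-149, Add(4, 144)), 2) = Pow(Add(-149, 148), 2) = Pow(-1, 2) = 1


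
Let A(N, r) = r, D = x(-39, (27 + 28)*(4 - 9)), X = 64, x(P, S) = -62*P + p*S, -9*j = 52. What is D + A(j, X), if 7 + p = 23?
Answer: -1918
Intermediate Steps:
j = -52/9 (j = -1/9*52 = -52/9 ≈ -5.7778)
p = 16 (p = -7 + 23 = 16)
x(P, S) = -62*P + 16*S
D = -1982 (D = -62*(-39) + 16*((27 + 28)*(4 - 9)) = 2418 + 16*(55*(-5)) = 2418 + 16*(-275) = 2418 - 4400 = -1982)
D + A(j, X) = -1982 + 64 = -1918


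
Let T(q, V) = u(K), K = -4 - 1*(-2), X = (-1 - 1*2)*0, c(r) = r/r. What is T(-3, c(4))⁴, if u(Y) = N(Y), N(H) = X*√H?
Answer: 0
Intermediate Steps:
c(r) = 1
X = 0 (X = (-1 - 2)*0 = -3*0 = 0)
N(H) = 0 (N(H) = 0*√H = 0)
K = -2 (K = -4 + 2 = -2)
u(Y) = 0
T(q, V) = 0
T(-3, c(4))⁴ = 0⁴ = 0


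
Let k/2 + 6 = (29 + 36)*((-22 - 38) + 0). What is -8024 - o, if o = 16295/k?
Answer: -62667193/7812 ≈ -8021.9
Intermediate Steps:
k = -7812 (k = -12 + 2*((29 + 36)*((-22 - 38) + 0)) = -12 + 2*(65*(-60 + 0)) = -12 + 2*(65*(-60)) = -12 + 2*(-3900) = -12 - 7800 = -7812)
o = -16295/7812 (o = 16295/(-7812) = 16295*(-1/7812) = -16295/7812 ≈ -2.0859)
-8024 - o = -8024 - 1*(-16295/7812) = -8024 + 16295/7812 = -62667193/7812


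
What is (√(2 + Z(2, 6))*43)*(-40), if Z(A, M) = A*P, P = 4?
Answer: -1720*√10 ≈ -5439.1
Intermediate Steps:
Z(A, M) = 4*A (Z(A, M) = A*4 = 4*A)
(√(2 + Z(2, 6))*43)*(-40) = (√(2 + 4*2)*43)*(-40) = (√(2 + 8)*43)*(-40) = (√10*43)*(-40) = (43*√10)*(-40) = -1720*√10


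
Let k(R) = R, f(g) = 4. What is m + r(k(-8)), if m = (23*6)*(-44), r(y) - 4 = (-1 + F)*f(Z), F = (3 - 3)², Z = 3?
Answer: -6072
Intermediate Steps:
F = 0 (F = 0² = 0)
r(y) = 0 (r(y) = 4 + (-1 + 0)*4 = 4 - 1*4 = 4 - 4 = 0)
m = -6072 (m = 138*(-44) = -6072)
m + r(k(-8)) = -6072 + 0 = -6072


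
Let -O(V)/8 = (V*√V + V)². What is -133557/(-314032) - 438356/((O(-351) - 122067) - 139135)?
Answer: (394904542968*√39 + 22949826756347*I)/(314032*(2956824*√39 + 172350799*I)) ≈ 0.42404 - 0.0001347*I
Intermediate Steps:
O(V) = -8*(V + V^(3/2))² (O(V) = -8*(V*√V + V)² = -8*(V^(3/2) + V)² = -8*(V + V^(3/2))²)
-133557/(-314032) - 438356/((O(-351) - 122067) - 139135) = -133557/(-314032) - 438356/((-8*(-351 + (-351)^(3/2))² - 122067) - 139135) = -133557*(-1/314032) - 438356/((-8*(-351 - 1053*I*√39)² - 122067) - 139135) = 133557/314032 - 438356/((-122067 - 8*(-351 - 1053*I*√39)²) - 139135) = 133557/314032 - 438356/(-261202 - 8*(-351 - 1053*I*√39)²)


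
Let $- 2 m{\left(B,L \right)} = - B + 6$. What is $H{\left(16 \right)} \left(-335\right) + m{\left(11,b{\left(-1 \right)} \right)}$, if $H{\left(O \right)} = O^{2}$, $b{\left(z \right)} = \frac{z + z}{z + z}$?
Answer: $- \frac{171515}{2} \approx -85758.0$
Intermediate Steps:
$b{\left(z \right)} = 1$ ($b{\left(z \right)} = \frac{2 z}{2 z} = 2 z \frac{1}{2 z} = 1$)
$m{\left(B,L \right)} = -3 + \frac{B}{2}$ ($m{\left(B,L \right)} = - \frac{- B + 6}{2} = - \frac{6 - B}{2} = -3 + \frac{B}{2}$)
$H{\left(16 \right)} \left(-335\right) + m{\left(11,b{\left(-1 \right)} \right)} = 16^{2} \left(-335\right) + \left(-3 + \frac{1}{2} \cdot 11\right) = 256 \left(-335\right) + \left(-3 + \frac{11}{2}\right) = -85760 + \frac{5}{2} = - \frac{171515}{2}$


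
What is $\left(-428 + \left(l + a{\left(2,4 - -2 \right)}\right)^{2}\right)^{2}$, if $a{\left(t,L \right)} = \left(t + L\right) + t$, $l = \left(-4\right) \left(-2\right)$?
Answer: $10816$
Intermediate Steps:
$l = 8$
$a{\left(t,L \right)} = L + 2 t$ ($a{\left(t,L \right)} = \left(L + t\right) + t = L + 2 t$)
$\left(-428 + \left(l + a{\left(2,4 - -2 \right)}\right)^{2}\right)^{2} = \left(-428 + \left(8 + \left(\left(4 - -2\right) + 2 \cdot 2\right)\right)^{2}\right)^{2} = \left(-428 + \left(8 + \left(\left(4 + 2\right) + 4\right)\right)^{2}\right)^{2} = \left(-428 + \left(8 + \left(6 + 4\right)\right)^{2}\right)^{2} = \left(-428 + \left(8 + 10\right)^{2}\right)^{2} = \left(-428 + 18^{2}\right)^{2} = \left(-428 + 324\right)^{2} = \left(-104\right)^{2} = 10816$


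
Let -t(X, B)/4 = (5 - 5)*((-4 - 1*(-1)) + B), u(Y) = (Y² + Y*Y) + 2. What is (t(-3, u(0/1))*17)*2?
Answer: 0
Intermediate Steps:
u(Y) = 2 + 2*Y² (u(Y) = (Y² + Y²) + 2 = 2*Y² + 2 = 2 + 2*Y²)
t(X, B) = 0 (t(X, B) = -4*(5 - 5)*((-4 - 1*(-1)) + B) = -0*((-4 + 1) + B) = -0*(-3 + B) = -4*0 = 0)
(t(-3, u(0/1))*17)*2 = (0*17)*2 = 0*2 = 0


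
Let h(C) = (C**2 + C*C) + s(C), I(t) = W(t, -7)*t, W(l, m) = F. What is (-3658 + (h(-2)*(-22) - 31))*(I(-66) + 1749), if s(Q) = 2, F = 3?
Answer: -6062859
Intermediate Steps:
W(l, m) = 3
I(t) = 3*t
h(C) = 2 + 2*C**2 (h(C) = (C**2 + C*C) + 2 = (C**2 + C**2) + 2 = 2*C**2 + 2 = 2 + 2*C**2)
(-3658 + (h(-2)*(-22) - 31))*(I(-66) + 1749) = (-3658 + ((2 + 2*(-2)**2)*(-22) - 31))*(3*(-66) + 1749) = (-3658 + ((2 + 2*4)*(-22) - 31))*(-198 + 1749) = (-3658 + ((2 + 8)*(-22) - 31))*1551 = (-3658 + (10*(-22) - 31))*1551 = (-3658 + (-220 - 31))*1551 = (-3658 - 251)*1551 = -3909*1551 = -6062859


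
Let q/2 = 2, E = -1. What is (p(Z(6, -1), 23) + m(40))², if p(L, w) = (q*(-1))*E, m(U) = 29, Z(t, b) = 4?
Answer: 1089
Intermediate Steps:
q = 4 (q = 2*2 = 4)
p(L, w) = 4 (p(L, w) = (4*(-1))*(-1) = -4*(-1) = 4)
(p(Z(6, -1), 23) + m(40))² = (4 + 29)² = 33² = 1089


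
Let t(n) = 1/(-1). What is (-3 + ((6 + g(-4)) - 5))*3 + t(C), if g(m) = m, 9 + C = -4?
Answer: -19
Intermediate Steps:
C = -13 (C = -9 - 4 = -13)
t(n) = -1 (t(n) = 1*(-1) = -1)
(-3 + ((6 + g(-4)) - 5))*3 + t(C) = (-3 + ((6 - 4) - 5))*3 - 1 = (-3 + (2 - 5))*3 - 1 = (-3 - 3)*3 - 1 = -6*3 - 1 = -18 - 1 = -19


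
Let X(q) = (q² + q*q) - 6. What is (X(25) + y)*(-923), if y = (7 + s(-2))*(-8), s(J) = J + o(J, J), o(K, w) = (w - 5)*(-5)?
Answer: -852852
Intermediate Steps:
o(K, w) = 25 - 5*w (o(K, w) = (-5 + w)*(-5) = 25 - 5*w)
X(q) = -6 + 2*q² (X(q) = (q² + q²) - 6 = 2*q² - 6 = -6 + 2*q²)
s(J) = 25 - 4*J (s(J) = J + (25 - 5*J) = 25 - 4*J)
y = -320 (y = (7 + (25 - 4*(-2)))*(-8) = (7 + (25 + 8))*(-8) = (7 + 33)*(-8) = 40*(-8) = -320)
(X(25) + y)*(-923) = ((-6 + 2*25²) - 320)*(-923) = ((-6 + 2*625) - 320)*(-923) = ((-6 + 1250) - 320)*(-923) = (1244 - 320)*(-923) = 924*(-923) = -852852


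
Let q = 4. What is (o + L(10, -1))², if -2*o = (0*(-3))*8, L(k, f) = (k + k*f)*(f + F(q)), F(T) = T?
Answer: 0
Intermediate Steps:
L(k, f) = (4 + f)*(k + f*k) (L(k, f) = (k + k*f)*(f + 4) = (k + f*k)*(4 + f) = (4 + f)*(k + f*k))
o = 0 (o = -0*(-3)*8/2 = -0*8 = -½*0 = 0)
(o + L(10, -1))² = (0 + 10*(4 + (-1)² + 5*(-1)))² = (0 + 10*(4 + 1 - 5))² = (0 + 10*0)² = (0 + 0)² = 0² = 0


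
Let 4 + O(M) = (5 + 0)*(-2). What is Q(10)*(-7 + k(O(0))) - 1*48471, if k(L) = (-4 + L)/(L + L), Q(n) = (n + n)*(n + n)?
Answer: -357097/7 ≈ -51014.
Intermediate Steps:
Q(n) = 4*n² (Q(n) = (2*n)*(2*n) = 4*n²)
O(M) = -14 (O(M) = -4 + (5 + 0)*(-2) = -4 + 5*(-2) = -4 - 10 = -14)
k(L) = (-4 + L)/(2*L) (k(L) = (-4 + L)/((2*L)) = (-4 + L)*(1/(2*L)) = (-4 + L)/(2*L))
Q(10)*(-7 + k(O(0))) - 1*48471 = (4*10²)*(-7 + (½)*(-4 - 14)/(-14)) - 1*48471 = (4*100)*(-7 + (½)*(-1/14)*(-18)) - 48471 = 400*(-7 + 9/14) - 48471 = 400*(-89/14) - 48471 = -17800/7 - 48471 = -357097/7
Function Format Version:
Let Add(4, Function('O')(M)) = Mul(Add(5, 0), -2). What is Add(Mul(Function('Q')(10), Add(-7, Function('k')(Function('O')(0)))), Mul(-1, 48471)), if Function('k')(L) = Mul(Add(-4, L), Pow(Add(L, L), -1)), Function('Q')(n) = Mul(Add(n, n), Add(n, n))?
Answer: Rational(-357097, 7) ≈ -51014.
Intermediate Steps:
Function('Q')(n) = Mul(4, Pow(n, 2)) (Function('Q')(n) = Mul(Mul(2, n), Mul(2, n)) = Mul(4, Pow(n, 2)))
Function('O')(M) = -14 (Function('O')(M) = Add(-4, Mul(Add(5, 0), -2)) = Add(-4, Mul(5, -2)) = Add(-4, -10) = -14)
Function('k')(L) = Mul(Rational(1, 2), Pow(L, -1), Add(-4, L)) (Function('k')(L) = Mul(Add(-4, L), Pow(Mul(2, L), -1)) = Mul(Add(-4, L), Mul(Rational(1, 2), Pow(L, -1))) = Mul(Rational(1, 2), Pow(L, -1), Add(-4, L)))
Add(Mul(Function('Q')(10), Add(-7, Function('k')(Function('O')(0)))), Mul(-1, 48471)) = Add(Mul(Mul(4, Pow(10, 2)), Add(-7, Mul(Rational(1, 2), Pow(-14, -1), Add(-4, -14)))), Mul(-1, 48471)) = Add(Mul(Mul(4, 100), Add(-7, Mul(Rational(1, 2), Rational(-1, 14), -18))), -48471) = Add(Mul(400, Add(-7, Rational(9, 14))), -48471) = Add(Mul(400, Rational(-89, 14)), -48471) = Add(Rational(-17800, 7), -48471) = Rational(-357097, 7)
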